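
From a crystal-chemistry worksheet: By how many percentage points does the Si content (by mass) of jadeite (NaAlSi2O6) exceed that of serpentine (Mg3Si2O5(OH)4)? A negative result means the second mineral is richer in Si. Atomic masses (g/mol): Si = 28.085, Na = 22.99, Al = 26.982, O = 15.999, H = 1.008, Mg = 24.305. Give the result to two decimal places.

7.52 percentage points

Si in NaAlSi2O6: molar mass 202.136 g/mol; 2×28.085 = 56.170 g → 27.79 wt%.
Si in Mg3Si2O5(OH)4: molar mass 277.108 g/mol; 2×28.085 = 56.170 g → 20.27 wt%.
Difference = 27.79 − 20.27 = 7.52 percentage points.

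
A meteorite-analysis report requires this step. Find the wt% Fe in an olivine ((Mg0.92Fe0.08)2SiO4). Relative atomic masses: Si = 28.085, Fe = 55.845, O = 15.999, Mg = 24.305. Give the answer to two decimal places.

Molar mass of (Mg0.92Fe0.08)2SiO4: 1.84*24.305 + 0.16*55.845 + 1*28.085 + 4*15.999 = 145.737 g/mol.
Mass of Fe per formula unit: 0.16 × 55.845 = 8.935 g.
Weight fraction Fe = 8.935 / 145.737 = 0.0613.

6.13 mass %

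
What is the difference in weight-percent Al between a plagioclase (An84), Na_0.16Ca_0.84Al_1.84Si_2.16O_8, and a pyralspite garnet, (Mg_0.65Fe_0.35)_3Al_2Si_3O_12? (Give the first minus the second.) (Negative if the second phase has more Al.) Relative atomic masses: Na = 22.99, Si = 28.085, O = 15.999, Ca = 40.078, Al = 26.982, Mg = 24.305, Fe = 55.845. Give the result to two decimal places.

5.64 percentage points

First mineral: 49.647 g Al in 275.646 g formula = 18.01 wt% Al.
Second mineral: 53.964 g Al in 436.239 g formula = 12.37 wt% Al.
18.01% − 12.37% gives a difference of 5.64 percentage points.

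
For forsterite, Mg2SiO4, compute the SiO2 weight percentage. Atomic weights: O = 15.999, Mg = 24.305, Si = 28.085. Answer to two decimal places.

M(Mg2SiO4) = 140.691 g/mol; M(SiO2) = 60.083 g/mol.
Moles SiO2 per formula unit = 1 Si ÷ 1 = 1.0000.
SiO2 fraction = (1.0000 × 60.083) / 140.691 = 60.083/140.691 = 0.4271.

42.71 wt%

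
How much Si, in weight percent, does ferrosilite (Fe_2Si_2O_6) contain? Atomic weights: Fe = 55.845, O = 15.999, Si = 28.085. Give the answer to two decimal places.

21.29 weight percent

Molar mass of Fe_2Si_2O_6: 2*55.845 + 2*28.085 + 6*15.999 = 263.854 g/mol.
Mass of Si per formula unit: 2 × 28.085 = 56.170 g.
Weight fraction Si = 56.170 / 263.854 = 0.2129.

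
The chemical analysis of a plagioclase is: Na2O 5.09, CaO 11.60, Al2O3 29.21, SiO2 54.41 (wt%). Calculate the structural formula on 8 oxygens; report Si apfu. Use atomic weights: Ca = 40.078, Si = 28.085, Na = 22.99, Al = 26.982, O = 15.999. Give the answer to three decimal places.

Na2O (M=61.979): mol = 0.08212; Na = 0.16424, O = 0.08212.
CaO (M=56.077): mol = 0.20686; Ca = 0.20686, O = 0.20686.
Al2O3 (M=101.961): mol = 0.28648; Al = 0.57296, O = 0.85944.
SiO2 (M=60.083): mol = 0.90558; Si = 0.90558, O = 1.81116.
ΣO = 2.95958; factor = 8/ΣO = 2.70309.
Si apfu = 0.90558 × 2.70309 = 2.448.

2.448 Si apfu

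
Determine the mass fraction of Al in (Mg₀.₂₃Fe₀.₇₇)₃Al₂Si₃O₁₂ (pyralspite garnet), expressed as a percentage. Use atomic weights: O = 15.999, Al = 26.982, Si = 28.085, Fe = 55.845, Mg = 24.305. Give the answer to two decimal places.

Molar mass of (Mg₀.₂₃Fe₀.₇₇)₃Al₂Si₃O₁₂: 0.69×24.305 + 2.31×55.845 + 2×26.982 + 3×28.085 + 12×15.999 = 475.979 g/mol.
Mass of Al per formula unit: 2 × 26.982 = 53.964 g.
Weight fraction Al = 53.964 / 475.979 = 0.1134.

11.34 weight percent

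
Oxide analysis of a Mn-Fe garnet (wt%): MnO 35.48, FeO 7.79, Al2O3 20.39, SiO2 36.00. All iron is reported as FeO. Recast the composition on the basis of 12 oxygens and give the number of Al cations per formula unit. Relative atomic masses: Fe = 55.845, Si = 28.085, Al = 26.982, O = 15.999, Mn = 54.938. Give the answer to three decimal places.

1.994 Al apfu

35.48 wt% MnO ÷ 70.937 g/mol = 0.50016 mol, giving 0.50016 Mn and 0.50016 O.
7.79 wt% FeO ÷ 71.844 g/mol = 0.10843 mol, giving 0.10843 Fe and 0.10843 O.
20.39 wt% Al2O3 ÷ 101.961 g/mol = 0.19998 mol, giving 0.39996 Al and 0.59994 O.
36.00 wt% SiO2 ÷ 60.083 g/mol = 0.59917 mol, giving 0.59917 Si and 1.19834 O.
Oxygen sums to 2.40687; scaling by 12/2.40687 = 4.98573 puts the formula on 12 O.
Al: 0.39996 × 4.98573 = 1.994 atoms per formula unit.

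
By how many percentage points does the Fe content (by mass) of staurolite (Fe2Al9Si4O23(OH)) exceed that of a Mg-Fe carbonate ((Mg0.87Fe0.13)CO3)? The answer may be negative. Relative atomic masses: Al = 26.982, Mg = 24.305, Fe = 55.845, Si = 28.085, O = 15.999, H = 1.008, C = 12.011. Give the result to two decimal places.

Fe in Fe2Al9Si4O23(OH): molar mass 851.852 g/mol; 2×55.845 = 111.690 g → 13.11 wt%.
Fe in (Mg0.87Fe0.13)CO3: molar mass 88.413 g/mol; 0.13×55.845 = 7.260 g → 8.21 wt%.
Difference = 13.11 − 8.21 = 4.90 percentage points.

4.90 percentage points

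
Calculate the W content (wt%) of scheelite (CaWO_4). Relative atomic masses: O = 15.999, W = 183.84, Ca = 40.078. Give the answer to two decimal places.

Formula mass = 1·40.078 + 1·183.84 + 4·15.999 = 287.914 g/mol, of which 183.840 g is W.
So W makes up 183.840/287.914 = 0.6385 of the mass, i.e. 63.85%.

63.85 wt%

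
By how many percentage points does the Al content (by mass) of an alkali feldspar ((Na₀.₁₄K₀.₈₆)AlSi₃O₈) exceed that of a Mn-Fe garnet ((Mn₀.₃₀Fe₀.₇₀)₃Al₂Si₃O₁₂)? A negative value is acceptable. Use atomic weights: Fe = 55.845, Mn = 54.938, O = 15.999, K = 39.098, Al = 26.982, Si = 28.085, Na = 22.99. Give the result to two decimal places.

-1.09 percentage points

Al in (Na₀.₁₄K₀.₈₆)AlSi₃O₈: molar mass 276.072 g/mol; 1×26.982 = 26.982 g → 9.77 wt%.
Al in (Mn₀.₃₀Fe₀.₇₀)₃Al₂Si₃O₁₂: molar mass 496.926 g/mol; 2×26.982 = 53.964 g → 10.86 wt%.
Difference = 9.77 − 10.86 = -1.09 percentage points.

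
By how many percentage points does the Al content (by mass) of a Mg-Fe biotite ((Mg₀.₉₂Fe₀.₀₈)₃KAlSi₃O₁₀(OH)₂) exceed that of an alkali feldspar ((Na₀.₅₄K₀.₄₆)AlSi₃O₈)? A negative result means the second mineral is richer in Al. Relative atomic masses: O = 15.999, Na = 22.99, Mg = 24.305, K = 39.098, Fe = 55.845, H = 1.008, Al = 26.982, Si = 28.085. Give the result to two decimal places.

-3.66 percentage points

Al in (Mg₀.₉₂Fe₀.₀₈)₃KAlSi₃O₁₀(OH)₂: molar mass 424.824 g/mol; 1×26.982 = 26.982 g → 6.35 wt%.
Al in (Na₀.₅₄K₀.₄₆)AlSi₃O₈: molar mass 269.629 g/mol; 1×26.982 = 26.982 g → 10.01 wt%.
Difference = 6.35 − 10.01 = -3.66 percentage points.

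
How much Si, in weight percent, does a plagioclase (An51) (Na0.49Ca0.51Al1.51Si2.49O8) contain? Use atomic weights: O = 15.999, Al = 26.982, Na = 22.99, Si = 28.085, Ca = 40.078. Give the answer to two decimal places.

25.87 weight percent

Molar mass of Na0.49Ca0.51Al1.51Si2.49O8: 0.49*22.99 + 0.51*40.078 + 1.51*26.982 + 2.49*28.085 + 8*15.999 = 270.371 g/mol.
Mass of Si per formula unit: 2.49 × 28.085 = 69.932 g.
Weight fraction Si = 69.932 / 270.371 = 0.2587.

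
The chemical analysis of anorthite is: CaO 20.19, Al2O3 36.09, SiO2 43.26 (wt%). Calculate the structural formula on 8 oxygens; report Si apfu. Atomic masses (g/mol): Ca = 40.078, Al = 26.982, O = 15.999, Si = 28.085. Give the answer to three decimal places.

2.013 Si apfu

20.19 wt% CaO ÷ 56.077 g/mol = 0.36004 mol, giving 0.36004 Ca and 0.36004 O.
36.09 wt% Al2O3 ÷ 101.961 g/mol = 0.35396 mol, giving 0.70792 Al and 1.06188 O.
43.26 wt% SiO2 ÷ 60.083 g/mol = 0.72000 mol, giving 0.72000 Si and 1.44000 O.
Oxygen sums to 2.86192; scaling by 8/2.86192 = 2.79533 puts the formula on 8 O.
Si: 0.72000 × 2.79533 = 2.013 atoms per formula unit.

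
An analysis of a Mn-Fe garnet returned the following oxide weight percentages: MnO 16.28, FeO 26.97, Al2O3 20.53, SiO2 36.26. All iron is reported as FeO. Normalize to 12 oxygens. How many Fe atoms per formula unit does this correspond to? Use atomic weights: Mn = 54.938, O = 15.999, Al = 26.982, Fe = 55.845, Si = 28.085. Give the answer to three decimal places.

1.865 Fe apfu

MnO (M=70.937): mol = 0.22950; Mn = 0.22950, O = 0.22950.
FeO (M=71.844): mol = 0.37540; Fe = 0.37540, O = 0.37540.
Al2O3 (M=101.961): mol = 0.20135; Al = 0.40270, O = 0.60405.
SiO2 (M=60.083): mol = 0.60350; Si = 0.60350, O = 1.20700.
ΣO = 2.41595; factor = 12/ΣO = 4.96699.
Fe apfu = 0.37540 × 4.96699 = 1.865.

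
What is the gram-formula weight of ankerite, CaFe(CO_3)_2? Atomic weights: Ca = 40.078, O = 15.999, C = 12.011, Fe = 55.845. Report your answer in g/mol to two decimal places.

Ca: 1 × 40.078 = 40.0780
Fe: 1 × 55.845 = 55.8450
C: 2 × 12.011 = 24.0220
O: 6 × 15.999 = 95.9940
Summing the contributions gives the formula mass.

215.94 g/mol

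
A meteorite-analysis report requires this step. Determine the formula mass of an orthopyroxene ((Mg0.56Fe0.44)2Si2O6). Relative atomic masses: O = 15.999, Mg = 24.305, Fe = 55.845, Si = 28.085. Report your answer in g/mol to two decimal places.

M = 1.12(24.305) + 0.88(55.845) + 2(28.085) + 6(15.999)

228.53 g/mol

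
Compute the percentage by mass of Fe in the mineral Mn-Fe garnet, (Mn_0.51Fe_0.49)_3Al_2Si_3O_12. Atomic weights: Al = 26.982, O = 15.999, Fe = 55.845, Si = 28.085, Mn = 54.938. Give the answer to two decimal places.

M((Mn_0.51Fe_0.49)_3Al_2Si_3O_12) = 496.354 g/mol.
Fe contributes 1.47 × 55.845 = 82.092 g per mole.
82.092/496.354 = 0.1654 → 16.54%.

16.54 weight percent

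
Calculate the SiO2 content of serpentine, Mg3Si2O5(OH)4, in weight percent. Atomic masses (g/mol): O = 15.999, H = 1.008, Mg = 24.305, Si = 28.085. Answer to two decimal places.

43.36 wt%

M(Mg3Si2O5(OH)4) = 277.108 g/mol; M(SiO2) = 60.083 g/mol.
Moles SiO2 per formula unit = 2 Si ÷ 1 = 2.0000.
SiO2 fraction = (2.0000 × 60.083) / 277.108 = 120.166/277.108 = 0.4336.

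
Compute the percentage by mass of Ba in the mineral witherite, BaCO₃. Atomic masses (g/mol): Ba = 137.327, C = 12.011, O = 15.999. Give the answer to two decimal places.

69.59 weight percent

Molar mass of BaCO₃: 1*137.327 + 1*12.011 + 3*15.999 = 197.335 g/mol.
Mass of Ba per formula unit: 1 × 137.327 = 137.327 g.
Weight fraction Ba = 137.327 / 197.335 = 0.6959.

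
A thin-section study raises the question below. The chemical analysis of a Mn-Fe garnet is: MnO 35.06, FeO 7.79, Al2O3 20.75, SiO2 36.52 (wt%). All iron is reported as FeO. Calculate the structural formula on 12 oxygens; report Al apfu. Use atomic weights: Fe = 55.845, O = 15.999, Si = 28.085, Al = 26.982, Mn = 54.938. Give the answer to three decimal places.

2.011 Al apfu

35.06 wt% MnO ÷ 70.937 g/mol = 0.49424 mol, giving 0.49424 Mn and 0.49424 O.
7.79 wt% FeO ÷ 71.844 g/mol = 0.10843 mol, giving 0.10843 Fe and 0.10843 O.
20.75 wt% Al2O3 ÷ 101.961 g/mol = 0.20351 mol, giving 0.40702 Al and 0.61053 O.
36.52 wt% SiO2 ÷ 60.083 g/mol = 0.60783 mol, giving 0.60783 Si and 1.21566 O.
Oxygen sums to 2.42886; scaling by 12/2.42886 = 4.94059 puts the formula on 12 O.
Al: 0.40702 × 4.94059 = 2.011 atoms per formula unit.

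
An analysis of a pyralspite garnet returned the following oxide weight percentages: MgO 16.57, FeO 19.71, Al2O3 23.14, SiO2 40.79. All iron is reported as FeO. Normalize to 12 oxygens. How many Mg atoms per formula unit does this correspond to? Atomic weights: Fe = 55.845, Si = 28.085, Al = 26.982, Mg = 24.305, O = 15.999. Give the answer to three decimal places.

1.811 Mg apfu

MgO (M=40.304): mol = 0.41113; Mg = 0.41113, O = 0.41113.
FeO (M=71.844): mol = 0.27434; Fe = 0.27434, O = 0.27434.
Al2O3 (M=101.961): mol = 0.22695; Al = 0.45390, O = 0.68085.
SiO2 (M=60.083): mol = 0.67889; Si = 0.67889, O = 1.35778.
ΣO = 2.72410; factor = 12/ΣO = 4.40512.
Mg apfu = 0.41113 × 4.40512 = 1.811.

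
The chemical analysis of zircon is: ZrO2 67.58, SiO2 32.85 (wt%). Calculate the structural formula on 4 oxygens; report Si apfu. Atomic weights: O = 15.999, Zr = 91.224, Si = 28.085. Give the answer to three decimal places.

0.998 Si apfu

67.58 wt% ZrO2 ÷ 123.222 g/mol = 0.54844 mol, giving 0.54844 Zr and 1.09688 O.
32.85 wt% SiO2 ÷ 60.083 g/mol = 0.54674 mol, giving 0.54674 Si and 1.09348 O.
Oxygen sums to 2.19036; scaling by 4/2.19036 = 1.82618 puts the formula on 4 O.
Si: 0.54674 × 1.82618 = 0.998 atoms per formula unit.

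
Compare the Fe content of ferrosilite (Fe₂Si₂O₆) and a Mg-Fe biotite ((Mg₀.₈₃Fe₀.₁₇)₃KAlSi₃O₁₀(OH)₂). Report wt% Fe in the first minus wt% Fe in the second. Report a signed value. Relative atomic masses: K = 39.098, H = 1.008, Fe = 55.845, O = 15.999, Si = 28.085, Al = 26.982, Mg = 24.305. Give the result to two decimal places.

First mineral: 111.690 g Fe in 263.854 g formula = 42.33 wt% Fe.
Second mineral: 28.481 g Fe in 433.339 g formula = 6.57 wt% Fe.
42.33% − 6.57% gives a difference of 35.76 percentage points.

35.76 percentage points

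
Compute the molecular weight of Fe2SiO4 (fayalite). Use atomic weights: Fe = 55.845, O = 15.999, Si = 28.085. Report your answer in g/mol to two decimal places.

Fe: 2 × 55.845 = 111.6900
Si: 1 × 28.085 = 28.0850
O: 4 × 15.999 = 63.9960
Summing the contributions gives the formula mass.

203.77 g/mol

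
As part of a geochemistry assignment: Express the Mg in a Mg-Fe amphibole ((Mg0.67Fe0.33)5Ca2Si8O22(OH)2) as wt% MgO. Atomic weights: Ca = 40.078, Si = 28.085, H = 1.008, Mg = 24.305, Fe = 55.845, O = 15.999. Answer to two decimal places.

15.62 wt%

M((Mg0.67Fe0.33)5Ca2Si8O22(OH)2) = 864.394 g/mol; M(MgO) = 40.304 g/mol.
Moles MgO per formula unit = 3.35 Mg ÷ 1 = 3.3500.
MgO fraction = (3.3500 × 40.304) / 864.394 = 135.018/864.394 = 0.1562.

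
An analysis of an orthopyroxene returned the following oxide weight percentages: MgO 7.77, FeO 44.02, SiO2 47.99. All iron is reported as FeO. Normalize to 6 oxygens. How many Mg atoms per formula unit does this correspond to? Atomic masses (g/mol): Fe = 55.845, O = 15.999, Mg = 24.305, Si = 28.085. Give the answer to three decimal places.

MgO: 7.77/40.304 = 0.19278 mol → 0.19278 mol Mg, 0.19278 mol O.
FeO: 44.02/71.844 = 0.61272 mol → 0.61272 mol Fe, 0.61272 mol O.
SiO2: 47.99/60.083 = 0.79873 mol → 0.79873 mol Si, 1.59746 mol O.
Total oxygen = 2.40296 mol. Normalization factor = 6/2.40296 = 2.49692.
Mg per 6 O = 0.19278 × 2.49692 = 0.481.

0.481 Mg apfu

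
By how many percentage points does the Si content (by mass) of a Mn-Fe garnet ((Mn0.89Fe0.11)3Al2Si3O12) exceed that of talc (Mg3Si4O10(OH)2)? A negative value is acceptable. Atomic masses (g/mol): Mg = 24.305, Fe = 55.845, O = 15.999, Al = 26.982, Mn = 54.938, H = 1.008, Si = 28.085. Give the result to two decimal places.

M((Mn0.89Fe0.11)3Al2Si3O12) = 495.320 g/mol, so wt% Si = 84.255/495.320 × 100 = 17.01%.
M(Mg3Si4O10(OH)2) = 379.259 g/mol, so wt% Si = 112.340/379.259 × 100 = 29.62%.
17.01 − 29.62 = -12.61 pp.

-12.61 percentage points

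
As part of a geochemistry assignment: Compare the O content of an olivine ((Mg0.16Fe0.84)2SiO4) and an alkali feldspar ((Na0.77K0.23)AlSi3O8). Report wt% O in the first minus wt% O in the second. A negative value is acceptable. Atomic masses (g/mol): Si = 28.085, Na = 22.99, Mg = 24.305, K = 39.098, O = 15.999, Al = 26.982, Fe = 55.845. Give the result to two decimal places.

M((Mg0.16Fe0.84)2SiO4) = 193.678 g/mol, so wt% O = 63.996/193.678 × 100 = 33.04%.
M((Na0.77K0.23)AlSi3O8) = 265.924 g/mol, so wt% O = 127.992/265.924 × 100 = 48.13%.
33.04 − 48.13 = -15.09 pp.

-15.09 percentage points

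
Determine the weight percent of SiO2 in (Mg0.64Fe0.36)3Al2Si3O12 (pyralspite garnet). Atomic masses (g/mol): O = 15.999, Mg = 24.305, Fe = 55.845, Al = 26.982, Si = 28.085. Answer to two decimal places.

M((Mg0.64Fe0.36)3Al2Si3O12) = 437.185 g/mol; M(SiO2) = 60.083 g/mol.
Moles SiO2 per formula unit = 3 Si ÷ 1 = 3.0000.
SiO2 fraction = (3.0000 × 60.083) / 437.185 = 180.249/437.185 = 0.4123.

41.23 wt%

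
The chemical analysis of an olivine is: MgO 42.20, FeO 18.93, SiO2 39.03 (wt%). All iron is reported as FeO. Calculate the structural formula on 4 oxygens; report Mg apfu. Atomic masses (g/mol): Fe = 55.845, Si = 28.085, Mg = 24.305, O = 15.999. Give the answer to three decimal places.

42.20 wt% MgO ÷ 40.304 g/mol = 1.04704 mol, giving 1.04704 Mg and 1.04704 O.
18.93 wt% FeO ÷ 71.844 g/mol = 0.26349 mol, giving 0.26349 Fe and 0.26349 O.
39.03 wt% SiO2 ÷ 60.083 g/mol = 0.64960 mol, giving 0.64960 Si and 1.29920 O.
Oxygen sums to 2.60973; scaling by 4/2.60973 = 1.53273 puts the formula on 4 O.
Mg: 1.04704 × 1.53273 = 1.605 atoms per formula unit.

1.605 Mg apfu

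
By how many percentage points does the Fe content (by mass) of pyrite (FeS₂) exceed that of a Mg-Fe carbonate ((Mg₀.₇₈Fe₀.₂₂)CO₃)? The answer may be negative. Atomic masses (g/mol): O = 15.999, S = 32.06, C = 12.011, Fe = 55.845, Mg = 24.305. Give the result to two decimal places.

Fe in FeS₂: molar mass 119.965 g/mol; 1×55.845 = 55.845 g → 46.55 wt%.
Fe in (Mg₀.₇₈Fe₀.₂₂)CO₃: molar mass 91.252 g/mol; 0.22×55.845 = 12.286 g → 13.46 wt%.
Difference = 46.55 − 13.46 = 33.09 percentage points.

33.09 percentage points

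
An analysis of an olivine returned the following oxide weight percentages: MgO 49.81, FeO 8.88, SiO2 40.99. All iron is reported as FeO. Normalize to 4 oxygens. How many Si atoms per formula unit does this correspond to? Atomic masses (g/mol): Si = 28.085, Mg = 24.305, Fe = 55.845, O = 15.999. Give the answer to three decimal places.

MgO: 49.81/40.304 = 1.23586 mol → 1.23586 mol Mg, 1.23586 mol O.
FeO: 8.88/71.844 = 0.12360 mol → 0.12360 mol Fe, 0.12360 mol O.
SiO2: 40.99/60.083 = 0.68222 mol → 0.68222 mol Si, 1.36444 mol O.
Total oxygen = 2.72390 mol. Normalization factor = 4/2.72390 = 1.46848.
Si per 4 O = 0.68222 × 1.46848 = 1.002.

1.002 Si apfu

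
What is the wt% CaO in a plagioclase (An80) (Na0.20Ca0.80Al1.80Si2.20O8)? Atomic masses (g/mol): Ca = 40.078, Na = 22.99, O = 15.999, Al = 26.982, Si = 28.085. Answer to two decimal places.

16.31 wt%

Formula mass = 275.007 g/mol.
0.80 Ca → 0.8000 mol CaO per formula unit; M(CaO) = 56.077, so CaO mass = 44.862 g.
44.862/275.007 × 100 = 16.31 wt%.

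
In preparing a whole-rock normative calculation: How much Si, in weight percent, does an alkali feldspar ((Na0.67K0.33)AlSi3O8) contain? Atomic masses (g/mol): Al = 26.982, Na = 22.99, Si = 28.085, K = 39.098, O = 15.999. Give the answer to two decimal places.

M((Na0.67K0.33)AlSi3O8) = 267.535 g/mol.
Si contributes 3 × 28.085 = 84.255 g per mole.
84.255/267.535 = 0.3149 → 31.49%.

31.49 weight percent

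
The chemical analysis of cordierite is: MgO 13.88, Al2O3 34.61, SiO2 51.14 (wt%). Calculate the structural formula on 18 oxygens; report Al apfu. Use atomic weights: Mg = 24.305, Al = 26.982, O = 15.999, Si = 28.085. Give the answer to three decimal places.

3.987 Al apfu

MgO (M=40.304): mol = 0.34438; Mg = 0.34438, O = 0.34438.
Al2O3 (M=101.961): mol = 0.33944; Al = 0.67888, O = 1.01832.
SiO2 (M=60.083): mol = 0.85116; Si = 0.85116, O = 1.70232.
ΣO = 3.06502; factor = 18/ΣO = 5.87272.
Al apfu = 0.67888 × 5.87272 = 3.987.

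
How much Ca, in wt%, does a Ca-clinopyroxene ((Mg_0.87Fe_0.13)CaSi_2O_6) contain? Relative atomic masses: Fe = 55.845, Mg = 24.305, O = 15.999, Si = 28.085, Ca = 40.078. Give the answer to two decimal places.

Molar mass of (Mg_0.87Fe_0.13)CaSi_2O_6: 0.87*24.305 + 0.13*55.845 + 1*40.078 + 2*28.085 + 6*15.999 = 220.647 g/mol.
Mass of Ca per formula unit: 1 × 40.078 = 40.078 g.
Weight fraction Ca = 40.078 / 220.647 = 0.1816.

18.16 wt%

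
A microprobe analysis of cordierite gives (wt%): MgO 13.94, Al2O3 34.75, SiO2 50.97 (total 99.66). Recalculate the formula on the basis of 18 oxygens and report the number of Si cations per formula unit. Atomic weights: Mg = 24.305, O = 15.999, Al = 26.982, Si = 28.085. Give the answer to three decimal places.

4.982 Si apfu

13.94 wt% MgO ÷ 40.304 g/mol = 0.34587 mol, giving 0.34587 Mg and 0.34587 O.
34.75 wt% Al2O3 ÷ 101.961 g/mol = 0.34082 mol, giving 0.68164 Al and 1.02246 O.
50.97 wt% SiO2 ÷ 60.083 g/mol = 0.84833 mol, giving 0.84833 Si and 1.69666 O.
Oxygen sums to 3.06499; scaling by 18/3.06499 = 5.87278 puts the formula on 18 O.
Si: 0.84833 × 5.87278 = 4.982 atoms per formula unit.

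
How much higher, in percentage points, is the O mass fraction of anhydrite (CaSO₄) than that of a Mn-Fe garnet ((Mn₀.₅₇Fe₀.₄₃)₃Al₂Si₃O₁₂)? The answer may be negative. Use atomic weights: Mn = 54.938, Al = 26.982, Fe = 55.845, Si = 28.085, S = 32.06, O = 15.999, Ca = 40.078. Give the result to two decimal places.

O in CaSO₄: molar mass 136.134 g/mol; 4×15.999 = 63.996 g → 47.01 wt%.
O in (Mn₀.₅₇Fe₀.₄₃)₃Al₂Si₃O₁₂: molar mass 496.191 g/mol; 12×15.999 = 191.988 g → 38.69 wt%.
Difference = 47.01 − 38.69 = 8.32 percentage points.

8.32 percentage points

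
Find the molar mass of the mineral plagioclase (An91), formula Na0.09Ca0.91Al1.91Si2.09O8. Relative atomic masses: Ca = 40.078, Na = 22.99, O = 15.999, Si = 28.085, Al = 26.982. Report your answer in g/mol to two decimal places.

276.77 g/mol

The formula mass is the sum 0.09·22.99 + 0.91·40.078 + 1.91·26.982 + 2.09·28.085 + 8·15.999.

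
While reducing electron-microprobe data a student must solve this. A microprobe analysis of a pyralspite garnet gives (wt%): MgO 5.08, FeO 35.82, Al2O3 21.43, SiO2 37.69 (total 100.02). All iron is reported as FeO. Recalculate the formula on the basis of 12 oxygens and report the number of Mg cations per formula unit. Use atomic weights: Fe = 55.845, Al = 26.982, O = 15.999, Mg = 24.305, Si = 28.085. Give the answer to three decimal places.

0.603 Mg apfu

MgO (M=40.304): mol = 0.12604; Mg = 0.12604, O = 0.12604.
FeO (M=71.844): mol = 0.49858; Fe = 0.49858, O = 0.49858.
Al2O3 (M=101.961): mol = 0.21018; Al = 0.42036, O = 0.63054.
SiO2 (M=60.083): mol = 0.62730; Si = 0.62730, O = 1.25460.
ΣO = 2.50976; factor = 12/ΣO = 4.78133.
Mg apfu = 0.12604 × 4.78133 = 0.603.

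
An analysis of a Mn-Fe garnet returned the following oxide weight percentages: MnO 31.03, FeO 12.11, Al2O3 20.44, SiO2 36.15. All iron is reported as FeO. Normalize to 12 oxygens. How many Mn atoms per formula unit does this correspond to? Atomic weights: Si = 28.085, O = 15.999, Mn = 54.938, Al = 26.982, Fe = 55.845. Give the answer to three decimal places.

MnO: 31.03/70.937 = 0.43743 mol → 0.43743 mol Mn, 0.43743 mol O.
FeO: 12.11/71.844 = 0.16856 mol → 0.16856 mol Fe, 0.16856 mol O.
Al2O3: 20.44/101.961 = 0.20047 mol → 0.40094 mol Al, 0.60141 mol O.
SiO2: 36.15/60.083 = 0.60167 mol → 0.60167 mol Si, 1.20334 mol O.
Total oxygen = 2.41074 mol. Normalization factor = 12/2.41074 = 4.97772.
Mn per 12 O = 0.43743 × 4.97772 = 2.177.

2.177 Mn apfu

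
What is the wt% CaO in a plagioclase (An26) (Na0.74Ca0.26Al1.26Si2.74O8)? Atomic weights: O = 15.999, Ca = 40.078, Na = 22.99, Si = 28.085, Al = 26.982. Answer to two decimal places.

5.47 wt%

Molar mass of Na0.74Ca0.26Al1.26Si2.74O8 = 0.74·22.99 + 0.26·40.078 + 1.26·26.982 + 2.74·28.085 + 8·15.999 = 266.375 g/mol.
Each formula unit contains 0.26 Ca, equivalent to 0.26/1 = 0.2600 mol CaO.
M(CaO) = 1×40.078 + 1×15.999 = 56.077 g/mol.
Mass of CaO per formula unit = 0.2600 × 56.077 = 14.580 g.
CaO wt% = 14.580 / 266.375 × 100 = 5.47%.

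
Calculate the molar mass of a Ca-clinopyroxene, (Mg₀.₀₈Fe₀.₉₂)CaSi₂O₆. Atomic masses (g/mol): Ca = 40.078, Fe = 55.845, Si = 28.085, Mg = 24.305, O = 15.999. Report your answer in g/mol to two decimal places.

The formula mass is the sum 0.08·24.305 + 0.92·55.845 + 1·40.078 + 2·28.085 + 6·15.999.

245.56 g/mol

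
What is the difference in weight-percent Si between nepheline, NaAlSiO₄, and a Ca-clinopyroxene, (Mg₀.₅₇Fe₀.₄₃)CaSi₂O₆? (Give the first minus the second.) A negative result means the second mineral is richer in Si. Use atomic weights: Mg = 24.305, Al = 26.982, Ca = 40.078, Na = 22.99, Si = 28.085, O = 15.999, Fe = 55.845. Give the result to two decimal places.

-4.64 percentage points

Si in NaAlSiO₄: molar mass 142.053 g/mol; 1×28.085 = 28.085 g → 19.77 wt%.
Si in (Mg₀.₅₇Fe₀.₄₃)CaSi₂O₆: molar mass 230.109 g/mol; 2×28.085 = 56.170 g → 24.41 wt%.
Difference = 19.77 − 24.41 = -4.64 percentage points.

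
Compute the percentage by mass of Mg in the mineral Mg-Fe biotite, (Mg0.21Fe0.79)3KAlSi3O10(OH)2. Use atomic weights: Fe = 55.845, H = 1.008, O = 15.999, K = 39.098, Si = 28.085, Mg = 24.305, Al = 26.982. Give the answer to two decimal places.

3.11 wt%

Molar mass of (Mg0.21Fe0.79)3KAlSi3O10(OH)2: 0.63*24.305 + 2.37*55.845 + 1*39.098 + 1*26.982 + 3*28.085 + 12*15.999 + 2*1.008 = 492.004 g/mol.
Mass of Mg per formula unit: 0.63 × 24.305 = 15.312 g.
Weight fraction Mg = 15.312 / 492.004 = 0.0311.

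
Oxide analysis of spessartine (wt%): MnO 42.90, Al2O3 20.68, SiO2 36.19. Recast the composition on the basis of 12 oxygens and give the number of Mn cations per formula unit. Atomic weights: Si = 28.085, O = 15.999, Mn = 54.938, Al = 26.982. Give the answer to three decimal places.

3.001 Mn apfu

42.90 wt% MnO ÷ 70.937 g/mol = 0.60476 mol, giving 0.60476 Mn and 0.60476 O.
20.68 wt% Al2O3 ÷ 101.961 g/mol = 0.20282 mol, giving 0.40564 Al and 0.60846 O.
36.19 wt% SiO2 ÷ 60.083 g/mol = 0.60233 mol, giving 0.60233 Si and 1.20466 O.
Oxygen sums to 2.41788; scaling by 12/2.41788 = 4.96303 puts the formula on 12 O.
Mn: 0.60476 × 4.96303 = 3.001 atoms per formula unit.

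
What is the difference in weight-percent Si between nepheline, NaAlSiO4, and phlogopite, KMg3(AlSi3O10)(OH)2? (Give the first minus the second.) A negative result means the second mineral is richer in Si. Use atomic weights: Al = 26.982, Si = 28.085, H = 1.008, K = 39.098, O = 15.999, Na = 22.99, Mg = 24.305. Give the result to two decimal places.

Si in NaAlSiO4: molar mass 142.053 g/mol; 1×28.085 = 28.085 g → 19.77 wt%.
Si in KMg3(AlSi3O10)(OH)2: molar mass 417.254 g/mol; 3×28.085 = 84.255 g → 20.19 wt%.
Difference = 19.77 − 20.19 = -0.42 percentage points.

-0.42 percentage points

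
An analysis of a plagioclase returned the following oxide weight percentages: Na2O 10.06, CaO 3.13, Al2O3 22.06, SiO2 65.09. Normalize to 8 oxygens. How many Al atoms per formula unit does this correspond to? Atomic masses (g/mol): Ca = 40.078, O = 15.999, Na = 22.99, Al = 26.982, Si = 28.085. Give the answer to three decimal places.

1.141 Al apfu

Na2O (M=61.979): mol = 0.16231; Na = 0.32462, O = 0.16231.
CaO (M=56.077): mol = 0.05582; Ca = 0.05582, O = 0.05582.
Al2O3 (M=101.961): mol = 0.21636; Al = 0.43272, O = 0.64908.
SiO2 (M=60.083): mol = 1.08333; Si = 1.08333, O = 2.16666.
ΣO = 3.03387; factor = 8/ΣO = 2.63690.
Al apfu = 0.43272 × 2.63690 = 1.141.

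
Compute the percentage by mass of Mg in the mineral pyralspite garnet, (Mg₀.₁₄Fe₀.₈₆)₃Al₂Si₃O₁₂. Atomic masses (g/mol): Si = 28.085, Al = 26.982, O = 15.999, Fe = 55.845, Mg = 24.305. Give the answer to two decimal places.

M((Mg₀.₁₄Fe₀.₈₆)₃Al₂Si₃O₁₂) = 484.495 g/mol.
Mg contributes 0.42 × 24.305 = 10.208 g per mole.
10.208/484.495 = 0.0211 → 2.11%.

2.11 mass %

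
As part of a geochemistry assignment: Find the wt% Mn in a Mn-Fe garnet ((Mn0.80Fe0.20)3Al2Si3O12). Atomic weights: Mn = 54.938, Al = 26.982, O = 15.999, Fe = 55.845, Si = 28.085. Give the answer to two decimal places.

26.61 wt%

Molar mass of (Mn0.80Fe0.20)3Al2Si3O12: 2.40×54.938 + 0.60×55.845 + 2×26.982 + 3×28.085 + 12×15.999 = 495.565 g/mol.
Mass of Mn per formula unit: 2.40 × 54.938 = 131.851 g.
Weight fraction Mn = 131.851 / 495.565 = 0.2661.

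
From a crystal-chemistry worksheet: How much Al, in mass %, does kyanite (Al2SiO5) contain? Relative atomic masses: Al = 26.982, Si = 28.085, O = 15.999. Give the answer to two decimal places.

Molar mass of Al2SiO5: 2×26.982 + 1×28.085 + 5×15.999 = 162.044 g/mol.
Mass of Al per formula unit: 2 × 26.982 = 53.964 g.
Weight fraction Al = 53.964 / 162.044 = 0.3330.

33.30 mass %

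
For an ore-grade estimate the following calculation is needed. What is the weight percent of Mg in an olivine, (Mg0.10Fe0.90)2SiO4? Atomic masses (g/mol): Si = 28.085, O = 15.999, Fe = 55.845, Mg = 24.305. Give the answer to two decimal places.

2.46 mass %

Formula mass = 0.20*24.305 + 1.80*55.845 + 1*28.085 + 4*15.999 = 197.463 g/mol, of which 4.861 g is Mg.
So Mg makes up 4.861/197.463 = 0.0246 of the mass, i.e. 2.46%.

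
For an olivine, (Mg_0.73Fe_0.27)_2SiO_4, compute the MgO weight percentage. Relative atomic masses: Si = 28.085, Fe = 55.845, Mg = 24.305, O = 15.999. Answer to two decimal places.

Molar mass of (Mg_0.73Fe_0.27)_2SiO_4 = 1.46·24.305 + 0.54·55.845 + 1·28.085 + 4·15.999 = 157.723 g/mol.
Each formula unit contains 1.46 Mg, equivalent to 1.46/1 = 1.4600 mol MgO.
M(MgO) = 1×24.305 + 1×15.999 = 40.304 g/mol.
Mass of MgO per formula unit = 1.4600 × 40.304 = 58.844 g.
MgO wt% = 58.844 / 157.723 × 100 = 37.31%.

37.31 wt%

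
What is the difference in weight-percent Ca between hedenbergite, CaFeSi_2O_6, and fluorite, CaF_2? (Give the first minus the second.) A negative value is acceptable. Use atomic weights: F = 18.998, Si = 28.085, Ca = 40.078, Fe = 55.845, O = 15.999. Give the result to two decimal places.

Ca in CaFeSi_2O_6: molar mass 248.087 g/mol; 1×40.078 = 40.078 g → 16.15 wt%.
Ca in CaF_2: molar mass 78.074 g/mol; 1×40.078 = 40.078 g → 51.33 wt%.
Difference = 16.15 − 51.33 = -35.18 percentage points.

-35.18 percentage points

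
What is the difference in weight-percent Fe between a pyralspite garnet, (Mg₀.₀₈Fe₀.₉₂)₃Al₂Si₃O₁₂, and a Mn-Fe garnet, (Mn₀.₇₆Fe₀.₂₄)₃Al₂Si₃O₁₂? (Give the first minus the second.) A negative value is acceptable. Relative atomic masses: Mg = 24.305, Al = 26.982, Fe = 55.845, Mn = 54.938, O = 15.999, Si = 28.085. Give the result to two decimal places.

M((Mg₀.₀₈Fe₀.₉₂)₃Al₂Si₃O₁₂) = 490.172 g/mol, so wt% Fe = 154.132/490.172 × 100 = 31.44%.
M((Mn₀.₇₆Fe₀.₂₄)₃Al₂Si₃O₁₂) = 495.674 g/mol, so wt% Fe = 40.208/495.674 × 100 = 8.11%.
31.44 − 8.11 = 23.33 pp.

23.33 percentage points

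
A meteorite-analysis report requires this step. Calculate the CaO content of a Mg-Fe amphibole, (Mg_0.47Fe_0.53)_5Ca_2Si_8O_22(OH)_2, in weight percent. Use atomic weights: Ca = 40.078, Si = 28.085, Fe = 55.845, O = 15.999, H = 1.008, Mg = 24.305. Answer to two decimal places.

M((Mg_0.47Fe_0.53)_5Ca_2Si_8O_22(OH)_2) = 895.934 g/mol; M(CaO) = 56.077 g/mol.
Moles CaO per formula unit = 2 Ca ÷ 1 = 2.0000.
CaO fraction = (2.0000 × 56.077) / 895.934 = 112.154/895.934 = 0.1252.

12.52 wt%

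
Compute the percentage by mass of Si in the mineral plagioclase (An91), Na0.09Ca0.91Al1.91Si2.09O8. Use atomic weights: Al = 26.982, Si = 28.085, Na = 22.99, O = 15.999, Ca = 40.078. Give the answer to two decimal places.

Formula mass = 0.09×22.99 + 0.91×40.078 + 1.91×26.982 + 2.09×28.085 + 8×15.999 = 276.765 g/mol, of which 58.698 g is Si.
So Si makes up 58.698/276.765 = 0.2121 of the mass, i.e. 21.21%.

21.21 wt%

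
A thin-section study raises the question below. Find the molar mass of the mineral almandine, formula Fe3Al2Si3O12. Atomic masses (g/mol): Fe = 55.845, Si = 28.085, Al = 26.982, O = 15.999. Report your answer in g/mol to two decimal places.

The formula mass is the sum 3·55.845 + 2·26.982 + 3·28.085 + 12·15.999.

497.74 g/mol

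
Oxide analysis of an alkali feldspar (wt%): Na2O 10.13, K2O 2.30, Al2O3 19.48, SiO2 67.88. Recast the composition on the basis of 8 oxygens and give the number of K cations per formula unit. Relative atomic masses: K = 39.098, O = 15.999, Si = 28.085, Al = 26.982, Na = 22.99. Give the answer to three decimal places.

10.13 wt% Na2O ÷ 61.979 g/mol = 0.16344 mol, giving 0.32688 Na and 0.16344 O.
2.30 wt% K2O ÷ 94.195 g/mol = 0.02442 mol, giving 0.04884 K and 0.02442 O.
19.48 wt% Al2O3 ÷ 101.961 g/mol = 0.19105 mol, giving 0.38210 Al and 0.57315 O.
67.88 wt% SiO2 ÷ 60.083 g/mol = 1.12977 mol, giving 1.12977 Si and 2.25954 O.
Oxygen sums to 3.02055; scaling by 8/3.02055 = 2.64852 puts the formula on 8 O.
K: 0.04884 × 2.64852 = 0.129 atoms per formula unit.

0.129 K apfu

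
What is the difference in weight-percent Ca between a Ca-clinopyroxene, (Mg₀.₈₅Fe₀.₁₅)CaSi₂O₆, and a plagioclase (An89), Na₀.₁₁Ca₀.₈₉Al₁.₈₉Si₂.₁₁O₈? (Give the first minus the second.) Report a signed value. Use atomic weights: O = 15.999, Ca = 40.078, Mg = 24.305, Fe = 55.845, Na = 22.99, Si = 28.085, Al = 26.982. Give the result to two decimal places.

5.21 percentage points

Ca in (Mg₀.₈₅Fe₀.₁₅)CaSi₂O₆: molar mass 221.278 g/mol; 1×40.078 = 40.078 g → 18.11 wt%.
Ca in Na₀.₁₁Ca₀.₈₉Al₁.₈₉Si₂.₁₁O₈: molar mass 276.446 g/mol; 0.89×40.078 = 35.669 g → 12.90 wt%.
Difference = 18.11 − 12.90 = 5.21 percentage points.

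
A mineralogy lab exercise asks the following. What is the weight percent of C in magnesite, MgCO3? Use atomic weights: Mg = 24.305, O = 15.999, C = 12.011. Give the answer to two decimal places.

14.25 weight percent

Molar mass of MgCO3: 1*24.305 + 1*12.011 + 3*15.999 = 84.313 g/mol.
Mass of C per formula unit: 1 × 12.011 = 12.011 g.
Weight fraction C = 12.011 / 84.313 = 0.1425.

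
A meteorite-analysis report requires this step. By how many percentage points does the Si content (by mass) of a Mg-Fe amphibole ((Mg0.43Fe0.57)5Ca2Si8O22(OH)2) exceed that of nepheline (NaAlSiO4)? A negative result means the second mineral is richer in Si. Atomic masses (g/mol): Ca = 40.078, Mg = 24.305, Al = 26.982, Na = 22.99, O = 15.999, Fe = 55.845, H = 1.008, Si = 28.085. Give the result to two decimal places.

Si in (Mg0.43Fe0.57)5Ca2Si8O22(OH)2: molar mass 902.242 g/mol; 8×28.085 = 224.680 g → 24.90 wt%.
Si in NaAlSiO4: molar mass 142.053 g/mol; 1×28.085 = 28.085 g → 19.77 wt%.
Difference = 24.90 − 19.77 = 5.13 percentage points.

5.13 percentage points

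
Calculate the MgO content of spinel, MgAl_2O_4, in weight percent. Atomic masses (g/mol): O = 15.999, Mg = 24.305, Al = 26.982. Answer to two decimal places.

Molar mass of MgAl_2O_4 = 1*24.305 + 2*26.982 + 4*15.999 = 142.265 g/mol.
Each formula unit contains 1 Mg, equivalent to 1/1 = 1.0000 mol MgO.
M(MgO) = 1×24.305 + 1×15.999 = 40.304 g/mol.
Mass of MgO per formula unit = 1.0000 × 40.304 = 40.304 g.
MgO wt% = 40.304 / 142.265 × 100 = 28.33%.

28.33 wt%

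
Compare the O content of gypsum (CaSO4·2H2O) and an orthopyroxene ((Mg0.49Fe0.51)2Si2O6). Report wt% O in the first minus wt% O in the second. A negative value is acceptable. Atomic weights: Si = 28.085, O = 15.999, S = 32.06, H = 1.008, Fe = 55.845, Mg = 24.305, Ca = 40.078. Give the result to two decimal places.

M(CaSO4·2H2O) = 172.164 g/mol, so wt% O = 95.994/172.164 × 100 = 55.76%.
M((Mg0.49Fe0.51)2Si2O6) = 232.945 g/mol, so wt% O = 95.994/232.945 × 100 = 41.21%.
55.76 − 41.21 = 14.55 pp.

14.55 percentage points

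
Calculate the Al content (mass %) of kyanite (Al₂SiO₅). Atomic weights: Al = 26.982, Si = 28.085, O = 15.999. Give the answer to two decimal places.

33.30 mass %

Molar mass of Al₂SiO₅: 2·26.982 + 1·28.085 + 5·15.999 = 162.044 g/mol.
Mass of Al per formula unit: 2 × 26.982 = 53.964 g.
Weight fraction Al = 53.964 / 162.044 = 0.3330.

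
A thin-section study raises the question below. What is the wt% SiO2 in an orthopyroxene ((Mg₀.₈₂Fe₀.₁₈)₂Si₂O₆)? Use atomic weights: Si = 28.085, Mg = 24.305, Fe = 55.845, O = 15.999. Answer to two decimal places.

M((Mg₀.₈₂Fe₀.₁₈)₂Si₂O₆) = 212.128 g/mol; M(SiO2) = 60.083 g/mol.
Moles SiO2 per formula unit = 2 Si ÷ 1 = 2.0000.
SiO2 fraction = (2.0000 × 60.083) / 212.128 = 120.166/212.128 = 0.5665.

56.65 wt%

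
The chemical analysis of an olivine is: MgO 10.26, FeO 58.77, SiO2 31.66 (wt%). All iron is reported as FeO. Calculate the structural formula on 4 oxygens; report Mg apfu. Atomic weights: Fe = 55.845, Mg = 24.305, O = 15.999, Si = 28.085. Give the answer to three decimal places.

MgO (M=40.304): mol = 0.25457; Mg = 0.25457, O = 0.25457.
FeO (M=71.844): mol = 0.81802; Fe = 0.81802, O = 0.81802.
SiO2 (M=60.083): mol = 0.52694; Si = 0.52694, O = 1.05388.
ΣO = 2.12647; factor = 4/ΣO = 1.88105.
Mg apfu = 0.25457 × 1.88105 = 0.479.

0.479 Mg apfu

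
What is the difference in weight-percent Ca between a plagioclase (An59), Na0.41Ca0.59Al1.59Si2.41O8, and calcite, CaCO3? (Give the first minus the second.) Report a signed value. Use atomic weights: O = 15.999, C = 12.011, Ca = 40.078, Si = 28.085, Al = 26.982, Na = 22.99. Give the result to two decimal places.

-31.34 percentage points

M(Na0.41Ca0.59Al1.59Si2.41O8) = 271.650 g/mol, so wt% Ca = 23.646/271.650 × 100 = 8.70%.
M(CaCO3) = 100.086 g/mol, so wt% Ca = 40.078/100.086 × 100 = 40.04%.
8.70 − 40.04 = -31.34 pp.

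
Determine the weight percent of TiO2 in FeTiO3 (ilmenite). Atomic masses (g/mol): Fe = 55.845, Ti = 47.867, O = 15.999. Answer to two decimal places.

Molar mass of FeTiO3 = 1×55.845 + 1×47.867 + 3×15.999 = 151.709 g/mol.
Each formula unit contains 1 Ti, equivalent to 1/1 = 1.0000 mol TiO2.
M(TiO2) = 1×47.867 + 2×15.999 = 79.865 g/mol.
Mass of TiO2 per formula unit = 1.0000 × 79.865 = 79.865 g.
TiO2 wt% = 79.865 / 151.709 × 100 = 52.64%.

52.64 wt%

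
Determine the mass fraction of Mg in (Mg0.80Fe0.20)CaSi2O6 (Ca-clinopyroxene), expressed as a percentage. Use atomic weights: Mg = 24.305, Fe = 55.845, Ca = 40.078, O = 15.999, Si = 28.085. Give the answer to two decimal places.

8.72 wt%

Molar mass of (Mg0.80Fe0.20)CaSi2O6: 0.80·24.305 + 0.20·55.845 + 1·40.078 + 2·28.085 + 6·15.999 = 222.855 g/mol.
Mass of Mg per formula unit: 0.80 × 24.305 = 19.444 g.
Weight fraction Mg = 19.444 / 222.855 = 0.0872.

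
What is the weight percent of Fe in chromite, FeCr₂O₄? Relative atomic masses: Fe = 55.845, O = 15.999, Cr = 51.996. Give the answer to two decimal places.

24.95 weight percent

Molar mass of FeCr₂O₄: 1*55.845 + 2*51.996 + 4*15.999 = 223.833 g/mol.
Mass of Fe per formula unit: 1 × 55.845 = 55.845 g.
Weight fraction Fe = 55.845 / 223.833 = 0.2495.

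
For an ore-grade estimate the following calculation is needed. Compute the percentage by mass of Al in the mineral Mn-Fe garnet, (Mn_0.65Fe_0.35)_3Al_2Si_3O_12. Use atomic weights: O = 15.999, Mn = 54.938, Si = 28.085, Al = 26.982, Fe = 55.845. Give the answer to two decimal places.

10.88 weight percent

Molar mass of (Mn_0.65Fe_0.35)_3Al_2Si_3O_12: 1.95*54.938 + 1.05*55.845 + 2*26.982 + 3*28.085 + 12*15.999 = 495.973 g/mol.
Mass of Al per formula unit: 2 × 26.982 = 53.964 g.
Weight fraction Al = 53.964 / 495.973 = 0.1088.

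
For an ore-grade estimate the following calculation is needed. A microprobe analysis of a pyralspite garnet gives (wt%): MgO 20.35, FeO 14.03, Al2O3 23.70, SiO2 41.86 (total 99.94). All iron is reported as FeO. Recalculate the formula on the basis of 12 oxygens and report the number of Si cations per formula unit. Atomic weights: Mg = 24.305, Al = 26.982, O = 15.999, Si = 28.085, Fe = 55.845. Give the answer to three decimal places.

MgO (M=40.304): mol = 0.50491; Mg = 0.50491, O = 0.50491.
FeO (M=71.844): mol = 0.19528; Fe = 0.19528, O = 0.19528.
Al2O3 (M=101.961): mol = 0.23244; Al = 0.46488, O = 0.69732.
SiO2 (M=60.083): mol = 0.69670; Si = 0.69670, O = 1.39340.
ΣO = 2.79091; factor = 12/ΣO = 4.29967.
Si apfu = 0.69670 × 4.29967 = 2.996.

2.996 Si apfu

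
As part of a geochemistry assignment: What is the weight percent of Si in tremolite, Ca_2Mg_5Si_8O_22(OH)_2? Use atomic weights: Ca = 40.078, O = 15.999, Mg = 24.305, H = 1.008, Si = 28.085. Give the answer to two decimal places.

Molar mass of Ca_2Mg_5Si_8O_22(OH)_2: 2·40.078 + 5·24.305 + 8·28.085 + 24·15.999 + 2·1.008 = 812.353 g/mol.
Mass of Si per formula unit: 8 × 28.085 = 224.680 g.
Weight fraction Si = 224.680 / 812.353 = 0.2766.

27.66 mass %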